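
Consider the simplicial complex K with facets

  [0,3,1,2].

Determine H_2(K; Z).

H_2 = 0.

Order the vertices as 0 < 1 < 2 < 3. Listing each simplex with vertices in this order, K has dimension 3 with simplices:

  0-simplices (4): [0], [1], [2], [3]
  1-simplices (6): [0,1], [0,2], [0,3], [1,2], [1,3], [2,3]
  2-simplices (4): [0,1,2], [0,1,3], [0,2,3], [1,2,3]
  3-simplices (1): [0,1,2,3]

Hence C_0 ≅ Z^4, C_1 ≅ Z^6, C_2 ≅ Z^4, C_3 ≅ Z^1.

The boundary map ∂_1: C_1 → C_0 is given by ∂[p,q] = [q] − [p]. For instance
  ∂[0,2] = [2] − [0].
As a 4×6 matrix over Z this has rank 3, with invariant factors (1,1,1).

∂_2: C_2 → C_1 sends each 2-simplex [p,q,r] to [q,r] − [p,r] + [p,q]. For instance
  ∂[0,1,3] = [1,3] − [0,3] + [0,1],
  ∂[1,2,3] = [2,3] − [1,3] + [1,2].
This gives a 6×4 integer matrix of rank 3; reducing to Smith normal form yields diagonal entries (1,1,1).

Boundary ∂_3: C_3 → C_2 sends each 3-simplex σ to the alternating sum Σ_i (−1)^i (σ with its i-th vertex removed). For instance
  ∂[0,1,2,3] = [1,2,3] − [0,2,3] + [0,1,3] − [0,1,2].
As a 4×1 matrix over Z this has rank 1, with invariant factors (1).

Now H_k = ker ∂_k / im ∂_{k+1}, so:

  H_2: rank ker ∂_2 − rank ∂_3 = (4 − 3) − 1 = 0, and the invariant factors of ∂_3 are all 1, so H_2 = 0.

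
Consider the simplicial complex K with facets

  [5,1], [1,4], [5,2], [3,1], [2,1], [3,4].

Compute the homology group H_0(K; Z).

Take the total order 1 < 2 < 3 < 4 < 5 on the vertex set. Then K (dimension 1) consists of the simplices:

  0-simplices (5): [1], [2], [3], [4], [5]
  1-simplices (6): [1,2], [1,3], [1,4], [1,5], [2,5], [3,4]

Hence C_0 ≅ Z^5, C_1 ≅ Z^6.

The boundary map ∂_1: C_1 → C_0 maps an edge to its endpoints' difference, ∂[p,q] = q − p. For instance
  ∂[3,4] = [4] − [3].
The resulting 5×6 matrix has rank 4, and its Smith normal form has invariant factors (1,1,1,1).

From H_k ≅ ker(∂_k) / im(∂_{k+1}) we obtain:

  H_0: rank C_0 − rank ∂_1 = 5 − 4 = 1, and the invariant factors of ∂_1 are all 1, so H_0 ≅ Z.

H_0 = Z.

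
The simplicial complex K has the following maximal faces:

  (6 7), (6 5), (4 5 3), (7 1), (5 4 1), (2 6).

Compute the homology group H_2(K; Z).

H_2 = 0.

Order the vertices as 1 < 2 < 3 < 4 < 5 < 6 < 7. Listing each simplex with vertices in this order, K has dimension 2 with simplices:

  0-simplices (7): [1], [2], [3], [4], [5], [6], [7]
  1-simplices (9): [1,4], [1,5], [1,7], [2,6], [3,4], [3,5], [4,5], [5,6], [6,7]
  2-simplices (2): [1,4,5], [3,4,5]

so the chain groups are C_0 ≅ Z^7, C_1 ≅ Z^9, C_2 ≅ Z^2.

Boundary ∂_1: C_1 → C_0 is given by ∂[p,q] = [q] − [p]. For instance
  ∂[6,7] = [7] − [6].
This gives a 7×9 integer matrix of rank 6; reducing to Smith normal form yields diagonal entries (1,1,1,1,1,1).

∂_2: C_2 → C_1 acts by ∂[p,q,r] = [q,r] − [p,r] + [p,q]. For instance
  ∂[1,4,5] = [4,5] − [1,5] + [1,4],
  ∂[3,4,5] = [4,5] − [3,5] + [3,4].
The resulting 9×2 matrix has rank 2, and its Smith normal form has invariant factors (1,1).

Computing H_k = (kernel of ∂_k) / (image of ∂_{k+1}):

  H_2: rank ker ∂_2 − rank ∂_3 = (2 − 2) − 0 = 0, and there is no ∂_3, so H_2 ≅ 0.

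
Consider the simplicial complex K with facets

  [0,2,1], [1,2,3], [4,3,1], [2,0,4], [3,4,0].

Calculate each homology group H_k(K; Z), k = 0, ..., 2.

H_0 ≅ Z,  H_1 ≅ Z,  H_2 = 0.

Fix the vertex order 0 < 1 < 2 < 3 < 4 and write every simplex with vertices in increasing order. Then dim K = 2 and the simplices of K are:

  0-simplices (5): [0], [1], [2], [3], [4]
  1-simplices (10): [0,1], [0,2], [0,3], [0,4], [1,2], [1,3], [1,4], [2,3], [2,4], [3,4]
  2-simplices (5): [0,1,2], [0,2,4], [0,3,4], [1,2,3], [1,3,4]

giving chain groups C_0 ≅ Z^5, C_1 ≅ Z^10, C_2 ≅ Z^5.

∂_1: C_1 → C_0 maps an edge to its endpoints' difference, ∂[p,q] = q − p. For instance
  ∂[0,2] = [2] − [0].
This gives a 5×10 integer matrix of rank 4; reducing to Smith normal form yields diagonal entries (1,1,1,1).

Boundary ∂_2: C_2 → C_1 acts by ∂[p,q,r] = [q,r] − [p,r] + [p,q]. For instance
  ∂[0,3,4] = [3,4] − [0,4] + [0,3],
  ∂[0,1,2] = [1,2] − [0,2] + [0,1].
This gives a 10×5 integer matrix of rank 5; reducing to Smith normal form yields diagonal entries (1,1,1,1,1).

Computing H_k = (kernel of ∂_k) / (image of ∂_{k+1}):

  H_0: rank C_0 − rank ∂_1 = 5 − 4 = 1, and the invariant factors of ∂_1 are all 1, so H_0 = Z.
  H_1: rank ker ∂_1 − rank ∂_2 = (10 − 4) − 5 = 1, and the invariant factors of ∂_2 are all 1, so H_1 = Z.
  H_2: rank ker ∂_2 − rank ∂_3 = (5 − 5) − 0 = 0, and there is no ∂_3, so H_2 = 0.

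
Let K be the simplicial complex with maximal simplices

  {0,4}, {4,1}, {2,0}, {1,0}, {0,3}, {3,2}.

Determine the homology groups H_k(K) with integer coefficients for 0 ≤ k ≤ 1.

We work with the vertex ordering 0 < 1 < 2 < 3 < 4. The simplices of K, each written with vertices in increasing order, are:

  0-simplices (5): [0], [1], [2], [3], [4]
  1-simplices (6): [0,1], [0,2], [0,3], [0,4], [1,4], [2,3]

giving chain groups C_0 ≅ Z^5, C_1 ≅ Z^6.

Boundary ∂_1: C_1 → C_0 is given by ∂[p,q] = [q] − [p]. For instance
  ∂[0,2] = [2] − [0].
As a 5×6 matrix over Z this has rank 4, with invariant factors (1,1,1,1).

Computing H_k = (kernel of ∂_k) / (image of ∂_{k+1}):

  H_0: rank C_0 − rank ∂_1 = 5 − 4 = 1, and the invariant factors of ∂_1 are all 1, so H_0 ≅ Z.
  H_1: rank ker ∂_1 − rank ∂_2 = (6 − 4) − 0 = 2, and there is no ∂_2, so H_1 ≅ Z^2.

As a check, the Euler characteristic is 5 − 6 = -1, which agrees with 1 − 2 = -1.

H_0 ≅ Z,  H_1 ≅ Z^2.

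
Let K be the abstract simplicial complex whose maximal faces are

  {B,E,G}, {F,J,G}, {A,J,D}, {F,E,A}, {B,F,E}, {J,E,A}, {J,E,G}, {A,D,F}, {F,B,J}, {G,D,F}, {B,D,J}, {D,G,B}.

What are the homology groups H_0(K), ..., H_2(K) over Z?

H_0 ≅ Z,  H_1 ≅ Z/2Z,  H_2 = 0.

Fix the vertex order A < B < D < E < F < G < J and write every simplex with vertices in increasing order. Then dim K = 2 and the simplices of K are:

  0-simplices (7): A, B, D, E, F, G, J
  1-simplices (18): AD, AE, AF, AJ, BD, BE, BF, BG, BJ, DF, DG, DJ, EF, EG, EJ, FG, FJ, GJ
  2-simplices (12): ADF, ADJ, AEF, AEJ, BDG, BDJ, BEF, BEG, BFJ, DFG, EGJ, FGJ

Hence C_0 ≅ Z^7, C_1 ≅ Z^18, C_2 ≅ Z^12.

The boundary map ∂_1: C_1 → C_0 sends each edge [p,q] (with p < q) to q − p. For instance
  ∂EJ = J − E.
The resulting 7×18 matrix has rank 6, and its Smith normal form has invariant factors (1,1,1,1,1,1).

The boundary map ∂_2: C_2 → C_1 maps a triangle to the signed sum of its edges. For instance
  ∂BEF = EF − BF + BE,
  ∂AEF = EF − AF + AE.
As a 18×12 matrix over Z this has rank 12, with invariant factors (1,1,1,1,1,1,1,1,1,1,1,2).

Reading off H_k = ker ∂_k / im ∂_{k+1}:

  H_0: rank C_0 − rank ∂_1 = 7 − 6 = 1, and the invariant factors of ∂_1 are all 1, so H_0 ≅ Z.
  H_1: rank ker ∂_1 − rank ∂_2 = (18 − 6) − 12 = 0, and ∂_2 has invariant factor 2 > 1, so H_1 ≅ Z/2Z.
  H_2: rank ker ∂_2 − rank ∂_3 = (12 − 12) − 0 = 0, and there is no ∂_3, so H_2 ≅ 0.

(K is a triangulation of the real projective plane RP^2.)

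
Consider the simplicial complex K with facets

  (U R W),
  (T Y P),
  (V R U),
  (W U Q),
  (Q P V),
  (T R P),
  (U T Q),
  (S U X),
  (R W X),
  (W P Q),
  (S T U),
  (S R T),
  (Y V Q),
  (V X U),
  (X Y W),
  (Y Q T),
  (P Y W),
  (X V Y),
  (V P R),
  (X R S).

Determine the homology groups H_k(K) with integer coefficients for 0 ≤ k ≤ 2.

H_0 ≅ Z,  H_1 ≅ Z ⊕ Z_2,  H_2 = 0.

We work with the vertex ordering P < Q < R < S < T < U < V < W < X < Y. The simplices of K, each written with vertices in increasing order, are:

  0-simplices (10): P, Q, R, S, T, U, V, W, X, Y
  1-simplices (30): PQ, PR, PT, PV, PW, PY, QT, QU, QV, QW, QY, RS, RT, RU, RV, RW, RX, ST, SU, SX, TU, TY, UV, UW, UX, VX, VY, WX, WY, XY
  2-simplices (20): PQV, PQW, PRT, PRV, PTY, PWY, QTU, QTY, QUW, QVY, RST, RSX, RUV, RUW, RWX, STU, SUX, UVX, VXY, WXY

Hence C_0 ≅ Z^10, C_1 ≅ Z^30, C_2 ≅ Z^20.

∂_1: C_1 → C_0 sends each edge [p,q] (with p < q) to q − p. For instance
  ∂RS = S − R.
As a 10×30 matrix over Z this has rank 9, with invariant factors (1,1,1,1,1,1,1,1,1).

Boundary ∂_2: C_2 → C_1 acts by ∂[p,q,r] = [q,r] − [p,r] + [p,q]. For instance
  ∂QTY = TY − QY + QT,
  ∂RUV = UV − RV + RU.
The 30×20 boundary matrix has rank 20 and Smith normal form diag(1,1,1,1,1,1,1,1,1,1,1,1,1,1,1,1,1,1,1,2).

From H_k ≅ ker(∂_k) / im(∂_{k+1}) we obtain:

  H_0: rank C_0 − rank ∂_1 = 10 − 9 = 1, and the invariant factors of ∂_1 are all 1, so H_0 ≅ Z.
  H_1: rank ker ∂_1 − rank ∂_2 = (30 − 9) − 20 = 1, and ∂_2 has invariant factor 2 > 1, so H_1 ≅ Z ⊕ Z_2.
  H_2: rank ker ∂_2 − rank ∂_3 = (20 − 20) − 0 = 0, and there is no ∂_3, so H_2 ≅ 0.

(K is a triangulation of the Klein bottle.)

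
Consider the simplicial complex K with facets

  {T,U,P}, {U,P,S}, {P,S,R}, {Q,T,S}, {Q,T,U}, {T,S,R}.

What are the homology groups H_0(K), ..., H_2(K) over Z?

H_0 = Z,  H_1 = Z,  H_2 = 0.

We work with the vertex ordering P < Q < R < S < T < U. The simplices of K, each written with vertices in increasing order, are:

  0-simplices (6): P, Q, R, S, T, U
  1-simplices (12): PR, PS, PT, PU, QS, QT, QU, RS, RT, ST, SU, TU
  2-simplices (6): PRS, PSU, PTU, QST, QTU, RST

giving chain groups C_0 ≅ Z^6, C_1 ≅ Z^12, C_2 ≅ Z^6.

The boundary map ∂_1: C_1 → C_0 is given by ∂[p,q] = [q] − [p]. For instance
  ∂TU = U − T.
The 6×12 boundary matrix has rank 5 and Smith normal form diag(1,1,1,1,1).

Boundary ∂_2: C_2 → C_1 maps a triangle to the signed sum of its edges. For instance
  ∂QST = ST − QT + QS,
  ∂QTU = TU − QU + QT.
As a 12×6 matrix over Z this has rank 6, with invariant factors (1,1,1,1,1,1).

Reading off H_k = ker ∂_k / im ∂_{k+1}:

  H_0: rank C_0 − rank ∂_1 = 6 − 5 = 1, and the invariant factors of ∂_1 are all 1, so H_0 ≅ Z.
  H_1: rank ker ∂_1 − rank ∂_2 = (12 − 5) − 6 = 1, and the invariant factors of ∂_2 are all 1, so H_1 ≅ Z.
  H_2: rank ker ∂_2 − rank ∂_3 = (6 − 6) − 0 = 0, and there is no ∂_3, so H_2 ≅ 0.

As a check, the Euler characteristic is 6 − 12 + 6 = 0, which agrees with 1 − 1 + 0 = 0.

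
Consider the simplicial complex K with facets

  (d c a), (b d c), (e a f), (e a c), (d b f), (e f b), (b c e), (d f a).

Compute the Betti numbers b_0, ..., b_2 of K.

b_0 = 1, b_1 = 0, b_2 = 1.

Fix the vertex order a < b < c < d < e < f and write every simplex with vertices in increasing order. Then dim K = 2 and the simplices of K are:

  0-simplices (6): a, b, c, d, e, f
  1-simplices (12): ac, ad, ae, af, bc, bd, be, bf, cd, ce, df, ef
  2-simplices (8): acd, ace, adf, aef, bcd, bce, bdf, bef

Hence C_0 ≅ Z^6, C_1 ≅ Z^12, C_2 ≅ Z^8.

∂_1: C_1 → C_0 maps an edge to its endpoints' difference, ∂[p,q] = q − p.
This gives a 6×12 integer matrix of rank 5; reducing to Smith normal form yields diagonal entries (1,1,1,1,1).

The boundary map ∂_2: C_2 → C_1 acts by ∂[p,q,r] = [q,r] − [p,r] + [p,q]. For instance
  ∂bef = ef − bf + be,
  ∂adf = df − af + ad.
This gives a 12×8 integer matrix of rank 7; reducing to Smith normal form yields diagonal entries (1,1,1,1,1,1,1).

Now H_k = ker ∂_k / im ∂_{k+1}, so:

  H_0: rank C_0 − rank ∂_1 = 6 − 5 = 1, and the invariant factors of ∂_1 are all 1, so H_0 = Z.
  H_1: rank ker ∂_1 − rank ∂_2 = (12 − 5) − 7 = 0, and the invariant factors of ∂_2 are all 1, so H_1 = 0.
  H_2: rank ker ∂_2 − rank ∂_3 = (8 − 7) − 0 = 1, and there is no ∂_3, so H_2 = Z.

Hence the Betti numbers are b_0 = 1, b_1 = 0, b_2 = 1.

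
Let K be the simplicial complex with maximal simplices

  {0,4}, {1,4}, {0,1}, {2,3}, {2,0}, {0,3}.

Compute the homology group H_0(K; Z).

K has 5 vertices, 6 edges.
rank ∂_0 = 0, rank ∂_1 = 4 ⇒ b_0 = 5 − 0 − 4 = 1; all invariant factors of ∂_1 are 1 so no torsion. So H_0 ≅ Z.

H_0 ≅ Z.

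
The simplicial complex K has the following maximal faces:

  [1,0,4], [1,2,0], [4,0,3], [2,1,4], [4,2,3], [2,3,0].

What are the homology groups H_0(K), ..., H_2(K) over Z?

Order the vertices as 0 < 1 < 2 < 3 < 4. Listing each simplex with vertices in this order, K has dimension 2 with simplices:

  0-simplices (5): [0], [1], [2], [3], [4]
  1-simplices (9): [0,1], [0,2], [0,3], [0,4], [1,2], [1,4], [2,3], [2,4], [3,4]
  2-simplices (6): [0,1,2], [0,1,4], [0,2,3], [0,3,4], [1,2,4], [2,3,4]

so the chain groups are C_0 ≅ Z^5, C_1 ≅ Z^9, C_2 ≅ Z^6.

The boundary map ∂_1: C_1 → C_0 is given by ∂[p,q] = [q] − [p]. For instance
  ∂[0,4] = [4] − [0].
The resulting 5×9 matrix has rank 4, and its Smith normal form has invariant factors (1,1,1,1).

Boundary ∂_2: C_2 → C_1 sends each 2-simplex [p,q,r] to [q,r] − [p,r] + [p,q]. For instance
  ∂[0,1,4] = [1,4] − [0,4] + [0,1],
  ∂[0,2,3] = [2,3] − [0,3] + [0,2].
This gives a 9×6 integer matrix of rank 5; reducing to Smith normal form yields diagonal entries (1,1,1,1,1).

Computing H_k = (kernel of ∂_k) / (image of ∂_{k+1}):

  H_0: rank C_0 − rank ∂_1 = 5 − 4 = 1, and the invariant factors of ∂_1 are all 1, so H_0 = Z.
  H_1: rank ker ∂_1 − rank ∂_2 = (9 − 4) − 5 = 0, and the invariant factors of ∂_2 are all 1, so H_1 = 0.
  H_2: rank ker ∂_2 − rank ∂_3 = (6 − 5) − 0 = 1, and there is no ∂_3, so H_2 = Z.

H_0 = Z,  H_1 = 0,  H_2 = Z.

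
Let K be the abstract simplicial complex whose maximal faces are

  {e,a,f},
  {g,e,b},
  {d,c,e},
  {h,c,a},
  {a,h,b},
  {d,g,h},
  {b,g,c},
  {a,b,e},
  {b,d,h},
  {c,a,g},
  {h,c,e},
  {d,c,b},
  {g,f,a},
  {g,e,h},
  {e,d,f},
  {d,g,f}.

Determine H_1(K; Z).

Fix the vertex order a < b < c < d < e < f < g < h and write every simplex with vertices in increasing order. Then dim K = 2 and the simplices of K are:

  0-simplices (8): a, b, c, d, e, f, g, h
  1-simplices (24): ab, ac, ae, af, ag, ah, bc, bd, be, bg, bh, cd, ce, cg, ch, de, df, dg, dh, ef, eg, eh, fg, gh
  2-simplices (16): abe, abh, acg, ach, aef, afg, bcd, bcg, bdh, beg, cde, ceh, def, dfg, dgh, egh

so the chain groups are C_0 ≅ Z^8, C_1 ≅ Z^24, C_2 ≅ Z^16.

The boundary map ∂_1: C_1 → C_0 maps an edge to its endpoints' difference, ∂[p,q] = q − p. For instance
  ∂ag = g − a.
The 8×24 boundary matrix has rank 7 and Smith normal form diag(1,1,1,1,1,1,1).

∂_2: C_2 → C_1 maps a triangle to the signed sum of its edges. For instance
  ∂bdh = dh − bh + bd,
  ∂cde = de − ce + cd.
This gives a 24×16 integer matrix of rank 15; reducing to Smith normal form yields diagonal entries (1,1,1,1,1,1,1,1,1,1,1,1,1,1,1).

Now H_k = ker ∂_k / im ∂_{k+1}, so:

  H_1: rank ker ∂_1 − rank ∂_2 = (24 − 7) − 15 = 2, and the invariant factors of ∂_2 are all 1, so H_1 ≅ Z^2.

H_1 = Z^2.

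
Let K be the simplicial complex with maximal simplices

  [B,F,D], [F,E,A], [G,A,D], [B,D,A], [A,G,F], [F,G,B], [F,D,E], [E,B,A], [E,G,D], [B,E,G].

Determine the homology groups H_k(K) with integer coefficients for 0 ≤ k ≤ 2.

H_0 ≅ Z,  H_1 ≅ Z/2,  H_2 = 0.

K has 6 vertices, 15 edges, 10 triangles.
rank ∂_0 = 0, rank ∂_1 = 5 ⇒ b_0 = 6 − 0 − 5 = 1; all invariant factors of ∂_1 are 1 so no torsion. So H_0 ≅ Z.
rank ∂_1 = 5, rank ∂_2 = 10 ⇒ b_1 = 15 − 5 − 10 = 0; ∂_2 has invariant factor(s) [2] giving torsion. So H_1 ≅ Z/2.
rank ∂_2 = 10, rank ∂_3 = 0 ⇒ b_2 = 10 − 10 − 0 = 0. So H_2 ≅ 0.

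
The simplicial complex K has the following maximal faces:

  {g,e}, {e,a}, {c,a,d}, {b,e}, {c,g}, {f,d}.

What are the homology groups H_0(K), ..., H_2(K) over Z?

H_0 ≅ Z,  H_1 ≅ Z,  H_2 = 0.

Take the total order a < b < c < d < e < f < g on the vertex set. Then K (dimension 2) consists of the simplices:

  0-simplices (7): a, b, c, d, e, f, g
  1-simplices (8): ac, ad, ae, be, cd, cg, df, eg
  2-simplices (1): acd

giving chain groups C_0 ≅ Z^7, C_1 ≅ Z^8, C_2 ≅ Z^1.

∂_1: C_1 → C_0 maps an edge to its endpoints' difference, ∂[p,q] = q − p. For instance
  ∂cd = d − c.
The resulting 7×8 matrix has rank 6, and its Smith normal form has invariant factors (1,1,1,1,1,1).

The boundary map ∂_2: C_2 → C_1 maps a triangle to the signed sum of its edges. For instance
  ∂acd = cd − ad + ac.
The resulting 8×1 matrix has rank 1, and its Smith normal form has invariant factors (1).

Computing H_k = (kernel of ∂_k) / (image of ∂_{k+1}):

  H_0: rank C_0 − rank ∂_1 = 7 − 6 = 1, and the invariant factors of ∂_1 are all 1, so H_0 ≅ Z.
  H_1: rank ker ∂_1 − rank ∂_2 = (8 − 6) − 1 = 1, and the invariant factors of ∂_2 are all 1, so H_1 ≅ Z.
  H_2: rank ker ∂_2 − rank ∂_3 = (1 − 1) − 0 = 0, and there is no ∂_3, so H_2 ≅ 0.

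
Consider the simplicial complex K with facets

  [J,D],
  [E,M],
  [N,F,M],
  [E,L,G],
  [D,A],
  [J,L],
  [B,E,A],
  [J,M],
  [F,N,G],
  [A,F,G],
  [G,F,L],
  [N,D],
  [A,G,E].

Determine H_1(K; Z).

H_1 ≅ Z^4.

We work with the vertex ordering A < B < D < E < F < G < J < L < M < N. The simplices of K, each written with vertices in increasing order, are:

  0-simplices (10): A, B, D, E, F, G, J, L, M, N
  1-simplices (20): AB, AD, AE, AF, AG, BE, DJ, DN, EG, EL, EM, FG, FL, FM, FN, GL, GN, JL, JM, MN
  2-simplices (7): ABE, AEG, AFG, EGL, FGL, FGN, FMN

giving chain groups C_0 ≅ Z^10, C_1 ≅ Z^20, C_2 ≅ Z^7.

∂_1: C_1 → C_0 is given by ∂[p,q] = [q] − [p].
As a 10×20 matrix over Z this has rank 9, with invariant factors (1,1,1,1,1,1,1,1,1).

Boundary ∂_2: C_2 → C_1 sends each 2-simplex [p,q,r] to [q,r] − [p,r] + [p,q]. For instance
  ∂ABE = BE − AE + AB,
  ∂FGN = GN − FN + FG.
This gives a 20×7 integer matrix of rank 7; reducing to Smith normal form yields diagonal entries (1,1,1,1,1,1,1).

Reading off H_k = ker ∂_k / im ∂_{k+1}:

  H_1: rank ker ∂_1 − rank ∂_2 = (20 − 9) − 7 = 4, and the invariant factors of ∂_2 are all 1, so H_1 = Z^4.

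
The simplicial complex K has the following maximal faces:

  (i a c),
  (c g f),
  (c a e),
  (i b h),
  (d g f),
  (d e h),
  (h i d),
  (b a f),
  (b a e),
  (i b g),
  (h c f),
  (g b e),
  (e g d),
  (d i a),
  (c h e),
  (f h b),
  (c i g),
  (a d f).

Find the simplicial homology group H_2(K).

H_2 ≅ Z.

Fix the vertex order a < b < c < d < e < f < g < h < i and write every simplex with vertices in increasing order. Then dim K = 2 and the simplices of K are:

  0-simplices (9): a, b, c, d, e, f, g, h, i
  1-simplices (27): ab, ac, ad, ae, af, ai, be, bf, bg, bh, bi, ce, cf, cg, ch, ci, de, df, dg, dh, di, eg, eh, fg, fh, gi, hi
  2-simplices (18): abe, abf, ace, aci, adf, adi, beg, bfh, bgi, bhi, ceh, cfg, cfh, cgi, deg, deh, dfg, dhi

so the chain groups are C_0 ≅ Z^9, C_1 ≅ Z^27, C_2 ≅ Z^18.

∂_1: C_1 → C_0 sends each edge [p,q] (with p < q) to q − p. For instance
  ∂be = e − b.
This gives a 9×27 integer matrix of rank 8; reducing to Smith normal form yields diagonal entries (1,1,1,1,1,1,1,1).

Boundary ∂_2: C_2 → C_1 maps a triangle to the signed sum of its edges. For instance
  ∂abf = bf − af + ab,
  ∂aci = ci − ai + ac.
As a 27×18 matrix over Z this has rank 17, with invariant factors (1,1,1,1,1,1,1,1,1,1,1,1,1,1,1,1,1).

Now H_k = ker ∂_k / im ∂_{k+1}, so:

  H_2: rank ker ∂_2 − rank ∂_3 = (18 − 17) − 0 = 1, and there is no ∂_3, so H_2 ≅ Z.

(K is a triangulation of the torus T^2.)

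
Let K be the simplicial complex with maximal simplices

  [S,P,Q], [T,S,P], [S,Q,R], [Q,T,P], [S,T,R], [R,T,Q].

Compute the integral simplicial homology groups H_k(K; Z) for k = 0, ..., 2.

H_0 ≅ Z,  H_1 = 0,  H_2 ≅ Z.

Order the vertices as P < Q < R < S < T. Listing each simplex with vertices in this order, K has dimension 2 with simplices:

  0-simplices (5): P, Q, R, S, T
  1-simplices (9): PQ, PS, PT, QR, QS, QT, RS, RT, ST
  2-simplices (6): PQS, PQT, PST, QRS, QRT, RST

Hence C_0 ≅ Z^5, C_1 ≅ Z^9, C_2 ≅ Z^6.

Boundary ∂_1: C_1 → C_0 sends each edge [p,q] (with p < q) to q − p.
This gives a 5×9 integer matrix of rank 4; reducing to Smith normal form yields diagonal entries (1,1,1,1).

∂_2: C_2 → C_1 maps a triangle to the signed sum of its edges. For instance
  ∂RST = ST − RT + RS,
  ∂PQT = QT − PT + PQ.
The 9×6 boundary matrix has rank 5 and Smith normal form diag(1,1,1,1,1).

Computing H_k = (kernel of ∂_k) / (image of ∂_{k+1}):

  H_0: rank C_0 − rank ∂_1 = 5 − 4 = 1, and the invariant factors of ∂_1 are all 1, so H_0 = Z.
  H_1: rank ker ∂_1 − rank ∂_2 = (9 − 4) − 5 = 0, and the invariant factors of ∂_2 are all 1, so H_1 = 0.
  H_2: rank ker ∂_2 − rank ∂_3 = (6 − 5) − 0 = 1, and there is no ∂_3, so H_2 = Z.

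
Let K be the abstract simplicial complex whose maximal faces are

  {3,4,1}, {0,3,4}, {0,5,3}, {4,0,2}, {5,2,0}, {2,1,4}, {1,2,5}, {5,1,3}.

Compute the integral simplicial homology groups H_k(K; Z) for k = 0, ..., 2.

H_0 ≅ Z,  H_1 = 0,  H_2 ≅ Z.

Fix the vertex order 0 < 1 < 2 < 3 < 4 < 5 and write every simplex with vertices in increasing order. Then dim K = 2 and the simplices of K are:

  0-simplices (6): [0], [1], [2], [3], [4], [5]
  1-simplices (12): [0,2], [0,3], [0,4], [0,5], [1,2], [1,3], [1,4], [1,5], [2,4], [2,5], [3,4], [3,5]
  2-simplices (8): [0,2,4], [0,2,5], [0,3,4], [0,3,5], [1,2,4], [1,2,5], [1,3,4], [1,3,5]

Hence C_0 ≅ Z^6, C_1 ≅ Z^12, C_2 ≅ Z^8.

∂_1: C_1 → C_0 sends each edge [p,q] (with p < q) to q − p. For instance
  ∂[1,2] = [2] − [1].
This gives a 6×12 integer matrix of rank 5; reducing to Smith normal form yields diagonal entries (1,1,1,1,1).

∂_2: C_2 → C_1 acts by ∂[p,q,r] = [q,r] − [p,r] + [p,q]. For instance
  ∂[1,2,4] = [2,4] − [1,4] + [1,2],
  ∂[1,3,5] = [3,5] − [1,5] + [1,3].
As a 12×8 matrix over Z this has rank 7, with invariant factors (1,1,1,1,1,1,1).

Computing H_k = (kernel of ∂_k) / (image of ∂_{k+1}):

  H_0: rank C_0 − rank ∂_1 = 6 − 5 = 1, and the invariant factors of ∂_1 are all 1, so H_0 ≅ Z.
  H_1: rank ker ∂_1 − rank ∂_2 = (12 − 5) − 7 = 0, and the invariant factors of ∂_2 are all 1, so H_1 ≅ 0.
  H_2: rank ker ∂_2 − rank ∂_3 = (8 − 7) − 0 = 1, and there is no ∂_3, so H_2 ≅ Z.

As a check, the Euler characteristic is 6 − 12 + 8 = 2, which agrees with 1 − 0 + 1 = 2.
(K is a triangulation of the 2-sphere S^2.)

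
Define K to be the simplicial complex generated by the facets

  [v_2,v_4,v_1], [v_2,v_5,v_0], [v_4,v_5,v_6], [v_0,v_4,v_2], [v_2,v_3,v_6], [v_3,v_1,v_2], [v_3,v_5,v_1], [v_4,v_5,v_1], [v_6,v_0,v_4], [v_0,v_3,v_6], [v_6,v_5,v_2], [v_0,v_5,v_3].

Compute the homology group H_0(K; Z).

Fix the vertex order v_0 < v_1 < v_2 < v_3 < v_4 < v_5 < v_6 and write every simplex with vertices in increasing order. Then dim K = 2 and the simplices of K are:

  0-simplices (7): [v_0], [v_1], [v_2], [v_3], [v_4], [v_5], [v_6]
  1-simplices (18): (18 of them)
  2-simplices (12): (12 of them)

so the chain groups are C_0 ≅ Z^7, C_1 ≅ Z^18, C_2 ≅ Z^12.

Boundary ∂_1: C_1 → C_0 is given by ∂[p,q] = [q] − [p].
As a 7×18 matrix over Z this has rank 6, with invariant factors (1,1,1,1,1,1).

∂_2: C_2 → C_1 sends each 2-simplex [p,q,r] to [q,r] − [p,r] + [p,q]. For instance
  ∂[v_1,v_3,v_5] = [v_3,v_5] − [v_1,v_5] + [v_1,v_3],
  ∂[v_1,v_2,v_4] = [v_2,v_4] − [v_1,v_4] + [v_1,v_2].
As a 18×12 matrix over Z this has rank 12, with invariant factors (1,1,1,1,1,1,1,1,1,1,1,2).

Now H_k = ker ∂_k / im ∂_{k+1}, so:

  H_0: rank C_0 − rank ∂_1 = 7 − 6 = 1, and the invariant factors of ∂_1 are all 1, so H_0 = Z.

H_0 = Z.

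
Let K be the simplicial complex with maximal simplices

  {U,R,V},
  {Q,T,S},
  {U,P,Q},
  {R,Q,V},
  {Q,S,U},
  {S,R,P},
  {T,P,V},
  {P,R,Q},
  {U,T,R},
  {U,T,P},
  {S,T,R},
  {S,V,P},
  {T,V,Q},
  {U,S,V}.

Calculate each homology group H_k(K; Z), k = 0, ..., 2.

Order the vertices as P < Q < R < S < T < U < V. Listing each simplex with vertices in this order, K has dimension 2 with simplices:

  0-simplices (7): P, Q, R, S, T, U, V
  1-simplices (21): PQ, PR, PS, PT, PU, PV, QR, QS, QT, QU, QV, RS, RT, RU, RV, ST, SU, SV, TU, TV, UV
  2-simplices (14): PQR, PQU, PRS, PSV, PTU, PTV, QRV, QST, QSU, QTV, RST, RTU, RUV, SUV

Hence C_0 ≅ Z^7, C_1 ≅ Z^21, C_2 ≅ Z^14.

∂_1: C_1 → C_0 is given by ∂[p,q] = [q] − [p]. For instance
  ∂PU = U − P.
This gives a 7×21 integer matrix of rank 6; reducing to Smith normal form yields diagonal entries (1,1,1,1,1,1).

∂_2: C_2 → C_1 sends each 2-simplex [p,q,r] to [q,r] − [p,r] + [p,q]. For instance
  ∂RTU = TU − RU + RT,
  ∂PQR = QR − PR + PQ.
This gives a 21×14 integer matrix of rank 13; reducing to Smith normal form yields diagonal entries (1,1,1,1,1,1,1,1,1,1,1,1,1).

Reading off H_k = ker ∂_k / im ∂_{k+1}:

  H_0: rank C_0 − rank ∂_1 = 7 − 6 = 1, and the invariant factors of ∂_1 are all 1, so H_0 ≅ Z.
  H_1: rank ker ∂_1 − rank ∂_2 = (21 − 6) − 13 = 2, and the invariant factors of ∂_2 are all 1, so H_1 ≅ Z^2.
  H_2: rank ker ∂_2 − rank ∂_3 = (14 − 13) − 0 = 1, and there is no ∂_3, so H_2 ≅ Z.

As a check, the Euler characteristic is 7 − 21 + 14 = 0, which agrees with 1 − 2 + 1 = 0.

H_0 ≅ Z,  H_1 ≅ Z^2,  H_2 ≅ Z.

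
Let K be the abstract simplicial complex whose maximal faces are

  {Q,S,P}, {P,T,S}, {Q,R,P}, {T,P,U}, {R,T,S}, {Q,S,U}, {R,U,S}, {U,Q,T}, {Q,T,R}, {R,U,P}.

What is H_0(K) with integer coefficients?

Order the vertices as P < Q < R < S < T < U. Listing each simplex with vertices in this order, K has dimension 2 with simplices:

  0-simplices (6): P, Q, R, S, T, U
  1-simplices (15): PQ, PR, PS, PT, PU, QR, QS, QT, QU, RS, RT, RU, ST, SU, TU
  2-simplices (10): PQR, PQS, PRU, PST, PTU, QRT, QSU, QTU, RST, RSU

giving chain groups C_0 ≅ Z^6, C_1 ≅ Z^15, C_2 ≅ Z^10.

Boundary ∂_1: C_1 → C_0 is given by ∂[p,q] = [q] − [p]. For instance
  ∂RT = T − R.
This gives a 6×15 integer matrix of rank 5; reducing to Smith normal form yields diagonal entries (1,1,1,1,1).

∂_2: C_2 → C_1 sends each 2-simplex [p,q,r] to [q,r] − [p,r] + [p,q]. For instance
  ∂QTU = TU − QU + QT,
  ∂PQR = QR − PR + PQ.
The 15×10 boundary matrix has rank 10 and Smith normal form diag(1,1,1,1,1,1,1,1,1,2).

Now H_k = ker ∂_k / im ∂_{k+1}, so:

  H_0: rank C_0 − rank ∂_1 = 6 − 5 = 1, and the invariant factors of ∂_1 are all 1, so H_0 = Z.

H_0 = Z.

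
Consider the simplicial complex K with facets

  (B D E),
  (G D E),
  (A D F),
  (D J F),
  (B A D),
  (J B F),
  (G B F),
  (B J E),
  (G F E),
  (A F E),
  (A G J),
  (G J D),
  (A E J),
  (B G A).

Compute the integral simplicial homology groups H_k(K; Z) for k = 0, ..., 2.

H_0 ≅ Z,  H_1 ≅ Z^2,  H_2 ≅ Z.

Take the total order A < B < D < E < F < G < J on the vertex set. Then K (dimension 2) consists of the simplices:

  0-simplices (7): A, B, D, E, F, G, J
  1-simplices (21): AB, AD, AE, AF, AG, AJ, BD, BE, BF, BG, BJ, DE, DF, DG, DJ, EF, EG, EJ, FG, FJ, GJ
  2-simplices (14): ABD, ABG, ADF, AEF, AEJ, AGJ, BDE, BEJ, BFG, BFJ, DEG, DFJ, DGJ, EFG

giving chain groups C_0 ≅ Z^7, C_1 ≅ Z^21, C_2 ≅ Z^14.

∂_1: C_1 → C_0 maps an edge to its endpoints' difference, ∂[p,q] = q − p.
This gives a 7×21 integer matrix of rank 6; reducing to Smith normal form yields diagonal entries (1,1,1,1,1,1).

The boundary map ∂_2: C_2 → C_1 maps a triangle to the signed sum of its edges. For instance
  ∂ABG = BG − AG + AB,
  ∂DEG = EG − DG + DE.
As a 21×14 matrix over Z this has rank 13, with invariant factors (1,1,1,1,1,1,1,1,1,1,1,1,1).

Reading off H_k = ker ∂_k / im ∂_{k+1}:

  H_0: rank C_0 − rank ∂_1 = 7 − 6 = 1, and the invariant factors of ∂_1 are all 1, so H_0 = Z.
  H_1: rank ker ∂_1 − rank ∂_2 = (21 − 6) − 13 = 2, and the invariant factors of ∂_2 are all 1, so H_1 = Z^2.
  H_2: rank ker ∂_2 − rank ∂_3 = (14 − 13) − 0 = 1, and there is no ∂_3, so H_2 = Z.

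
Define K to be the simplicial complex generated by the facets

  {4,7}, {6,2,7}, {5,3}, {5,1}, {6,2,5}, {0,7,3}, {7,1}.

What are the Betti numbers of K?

b_0 = 1, b_1 = 2, b_2 = 0.

K has 8 vertices, 12 edges, 3 triangles.
rank ∂_0 = 0, rank ∂_1 = 7 ⇒ b_0 = 8 − 0 − 7 = 1; all invariant factors of ∂_1 are 1 so no torsion. So H_0 = Z.
rank ∂_1 = 7, rank ∂_2 = 3 ⇒ b_1 = 12 − 7 − 3 = 2; all invariant factors of ∂_2 are 1 so no torsion. So H_1 = Z^2.
rank ∂_2 = 3, rank ∂_3 = 0 ⇒ b_2 = 3 − 3 − 0 = 0. So H_2 = 0.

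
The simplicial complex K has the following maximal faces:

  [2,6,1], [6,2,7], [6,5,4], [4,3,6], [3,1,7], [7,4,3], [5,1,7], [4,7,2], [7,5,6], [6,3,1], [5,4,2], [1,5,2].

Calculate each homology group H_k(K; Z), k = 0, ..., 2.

Order the vertices as 1 < 2 < 3 < 4 < 5 < 6 < 7. Listing each simplex with vertices in this order, K has dimension 2 with simplices:

  0-simplices (7): [1], [2], [3], [4], [5], [6], [7]
  1-simplices (18): [1,2], [1,3], [1,5], [1,6], [1,7], [2,4], [2,5], [2,6], [2,7], [3,4], [3,6], [3,7], [4,5], [4,6], [4,7], [5,6], [5,7], [6,7]
  2-simplices (12): [1,2,5], [1,2,6], [1,3,6], [1,3,7], [1,5,7], [2,4,5], [2,4,7], [2,6,7], [3,4,6], [3,4,7], [4,5,6], [5,6,7]

giving chain groups C_0 ≅ Z^7, C_1 ≅ Z^18, C_2 ≅ Z^12.

The boundary map ∂_1: C_1 → C_0 maps an edge to its endpoints' difference, ∂[p,q] = q − p. For instance
  ∂[5,6] = [6] − [5].
This gives a 7×18 integer matrix of rank 6; reducing to Smith normal form yields diagonal entries (1,1,1,1,1,1).

∂_2: C_2 → C_1 acts by ∂[p,q,r] = [q,r] − [p,r] + [p,q]. For instance
  ∂[5,6,7] = [6,7] − [5,7] + [5,6],
  ∂[2,6,7] = [6,7] − [2,7] + [2,6].
The 18×12 boundary matrix has rank 12 and Smith normal form diag(1,1,1,1,1,1,1,1,1,1,1,2).

Now H_k = ker ∂_k / im ∂_{k+1}, so:

  H_0: rank C_0 − rank ∂_1 = 7 − 6 = 1, and the invariant factors of ∂_1 are all 1, so H_0 ≅ Z.
  H_1: rank ker ∂_1 − rank ∂_2 = (18 − 6) − 12 = 0, and ∂_2 has invariant factor 2 > 1, so H_1 ≅ Z/2.
  H_2: rank ker ∂_2 − rank ∂_3 = (12 − 12) − 0 = 0, and there is no ∂_3, so H_2 ≅ 0.

H_0 ≅ Z,  H_1 ≅ Z/2,  H_2 = 0.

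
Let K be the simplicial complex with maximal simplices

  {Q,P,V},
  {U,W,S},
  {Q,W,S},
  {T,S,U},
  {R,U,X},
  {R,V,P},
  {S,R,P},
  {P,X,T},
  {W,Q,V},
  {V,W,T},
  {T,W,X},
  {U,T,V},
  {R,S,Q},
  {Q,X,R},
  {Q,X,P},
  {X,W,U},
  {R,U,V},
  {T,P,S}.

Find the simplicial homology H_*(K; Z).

Fix the vertex order P < Q < R < S < T < U < V < W < X and write every simplex with vertices in increasing order. Then dim K = 2 and the simplices of K are:

  0-simplices (9): P, Q, R, S, T, U, V, W, X
  1-simplices (27): PQ, PR, PS, PT, PV, PX, QR, QS, QV, QW, QX, RS, RU, RV, RX, ST, SU, SW, TU, TV, TW, TX, UV, UW, UX, VW, WX
  2-simplices (18): PQV, PQX, PRS, PRV, PST, PTX, QRS, QRX, QSW, QVW, RUV, RUX, STU, SUW, TUV, TVW, TWX, UWX

so the chain groups are C_0 ≅ Z^9, C_1 ≅ Z^27, C_2 ≅ Z^18.

∂_1: C_1 → C_0 maps an edge to its endpoints' difference, ∂[p,q] = q − p. For instance
  ∂PT = T − P.
The resulting 9×27 matrix has rank 8, and its Smith normal form has invariant factors (1,1,1,1,1,1,1,1).

∂_2: C_2 → C_1 maps a triangle to the signed sum of its edges. For instance
  ∂TWX = WX − TX + TW,
  ∂UWX = WX − UX + UW.
As a 27×18 matrix over Z this has rank 18, with invariant factors (1,1,1,1,1,1,1,1,1,1,1,1,1,1,1,1,1,2).

Now H_k = ker ∂_k / im ∂_{k+1}, so:

  H_0: rank C_0 − rank ∂_1 = 9 − 8 = 1, and the invariant factors of ∂_1 are all 1, so H_0 = Z.
  H_1: rank ker ∂_1 − rank ∂_2 = (27 − 8) − 18 = 1, and ∂_2 has invariant factor 2 > 1, so H_1 = Z ⊕ Z_2.
  H_2: rank ker ∂_2 − rank ∂_3 = (18 − 18) − 0 = 0, and there is no ∂_3, so H_2 = 0.

H_0 = Z,  H_1 = Z ⊕ Z_2,  H_2 = 0.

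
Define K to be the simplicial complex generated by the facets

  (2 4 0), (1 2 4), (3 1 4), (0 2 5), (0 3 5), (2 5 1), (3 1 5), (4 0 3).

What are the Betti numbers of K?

K has 6 vertices, 12 edges, 8 triangles.
rank ∂_0 = 0, rank ∂_1 = 5 ⇒ b_0 = 6 − 0 − 5 = 1; all invariant factors of ∂_1 are 1 so no torsion. So H_0 = Z.
rank ∂_1 = 5, rank ∂_2 = 7 ⇒ b_1 = 12 − 5 − 7 = 0; all invariant factors of ∂_2 are 1 so no torsion. So H_1 = 0.
rank ∂_2 = 7, rank ∂_3 = 0 ⇒ b_2 = 8 − 7 − 0 = 1. So H_2 = Z.

b_0 = 1, b_1 = 0, b_2 = 1.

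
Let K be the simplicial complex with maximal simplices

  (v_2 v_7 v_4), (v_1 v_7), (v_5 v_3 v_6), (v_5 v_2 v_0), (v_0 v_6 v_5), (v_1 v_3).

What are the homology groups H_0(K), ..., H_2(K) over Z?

H_0 ≅ Z,  H_1 ≅ Z,  H_2 = 0.

We work with the vertex ordering v_0 < v_1 < v_2 < v_3 < v_4 < v_5 < v_6 < v_7. The simplices of K, each written with vertices in increasing order, are:

  0-simplices (8): [v_0], [v_1], [v_2], [v_3], [v_4], [v_5], [v_6], [v_7]
  1-simplices (12): [v_0,v_2], [v_0,v_5], [v_0,v_6], [v_1,v_3], [v_1,v_7], [v_2,v_4], [v_2,v_5], [v_2,v_7], [v_3,v_5], [v_3,v_6], [v_4,v_7], [v_5,v_6]
  2-simplices (4): [v_0,v_2,v_5], [v_0,v_5,v_6], [v_2,v_4,v_7], [v_3,v_5,v_6]

so the chain groups are C_0 ≅ Z^8, C_1 ≅ Z^12, C_2 ≅ Z^4.

The boundary map ∂_1: C_1 → C_0 is given by ∂[p,q] = [q] − [p]. For instance
  ∂[v_2,v_5] = [v_5] − [v_2].
This gives a 8×12 integer matrix of rank 7; reducing to Smith normal form yields diagonal entries (1,1,1,1,1,1,1).

∂_2: C_2 → C_1 maps a triangle to the signed sum of its edges. For instance
  ∂[v_0,v_2,v_5] = [v_2,v_5] − [v_0,v_5] + [v_0,v_2],
  ∂[v_2,v_4,v_7] = [v_4,v_7] − [v_2,v_7] + [v_2,v_4].
The 12×4 boundary matrix has rank 4 and Smith normal form diag(1,1,1,1).

Reading off H_k = ker ∂_k / im ∂_{k+1}:

  H_0: rank C_0 − rank ∂_1 = 8 − 7 = 1, and the invariant factors of ∂_1 are all 1, so H_0 ≅ Z.
  H_1: rank ker ∂_1 − rank ∂_2 = (12 − 7) − 4 = 1, and the invariant factors of ∂_2 are all 1, so H_1 ≅ Z.
  H_2: rank ker ∂_2 − rank ∂_3 = (4 − 4) − 0 = 0, and there is no ∂_3, so H_2 ≅ 0.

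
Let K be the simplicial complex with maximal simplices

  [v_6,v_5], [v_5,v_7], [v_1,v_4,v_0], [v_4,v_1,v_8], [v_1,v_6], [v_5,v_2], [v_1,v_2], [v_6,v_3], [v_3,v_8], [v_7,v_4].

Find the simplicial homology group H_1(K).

H_1 = Z^3.

Order the vertices as v_0 < v_1 < v_2 < v_3 < v_4 < v_5 < v_6 < v_7 < v_8. Listing each simplex with vertices in this order, K has dimension 2 with simplices:

  0-simplices (9): [v_0], [v_1], [v_2], [v_3], [v_4], [v_5], [v_6], [v_7], [v_8]
  1-simplices (13): [v_0,v_1], [v_0,v_4], [v_1,v_2], [v_1,v_4], [v_1,v_6], [v_1,v_8], [v_2,v_5], [v_3,v_6], [v_3,v_8], [v_4,v_7], [v_4,v_8], [v_5,v_6], [v_5,v_7]
  2-simplices (2): [v_0,v_1,v_4], [v_1,v_4,v_8]

so the chain groups are C_0 ≅ Z^9, C_1 ≅ Z^13, C_2 ≅ Z^2.

Boundary ∂_1: C_1 → C_0 is given by ∂[p,q] = [q] − [p].
The 9×13 boundary matrix has rank 8 and Smith normal form diag(1,1,1,1,1,1,1,1).

The boundary map ∂_2: C_2 → C_1 sends each 2-simplex [p,q,r] to [q,r] − [p,r] + [p,q]. For instance
  ∂[v_0,v_1,v_4] = [v_1,v_4] − [v_0,v_4] + [v_0,v_1],
  ∂[v_1,v_4,v_8] = [v_4,v_8] − [v_1,v_8] + [v_1,v_4].
As a 13×2 matrix over Z this has rank 2, with invariant factors (1,1).

Computing H_k = (kernel of ∂_k) / (image of ∂_{k+1}):

  H_1: rank ker ∂_1 − rank ∂_2 = (13 − 8) − 2 = 3, and the invariant factors of ∂_2 are all 1, so H_1 ≅ Z^3.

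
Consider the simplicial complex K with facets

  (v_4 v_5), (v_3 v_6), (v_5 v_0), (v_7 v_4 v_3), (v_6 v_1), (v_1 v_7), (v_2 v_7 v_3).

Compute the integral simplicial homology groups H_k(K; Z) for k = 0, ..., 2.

H_0 ≅ Z,  H_1 ≅ Z,  H_2 = 0.

K has 8 vertices, 10 edges, 2 triangles.
rank ∂_0 = 0, rank ∂_1 = 7 ⇒ b_0 = 8 − 0 − 7 = 1; all invariant factors of ∂_1 are 1 so no torsion. So H_0 = Z.
rank ∂_1 = 7, rank ∂_2 = 2 ⇒ b_1 = 10 − 7 − 2 = 1; all invariant factors of ∂_2 are 1 so no torsion. So H_1 = Z.
rank ∂_2 = 2, rank ∂_3 = 0 ⇒ b_2 = 2 − 2 − 0 = 0. So H_2 = 0.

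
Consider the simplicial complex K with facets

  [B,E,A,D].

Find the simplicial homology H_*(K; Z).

K has 4 vertices, 6 edges, 4 triangles, 1 3-simplex.
rank ∂_0 = 0, rank ∂_1 = 3 ⇒ b_0 = 4 − 0 − 3 = 1; all invariant factors of ∂_1 are 1 so no torsion. So H_0 = Z.
rank ∂_1 = 3, rank ∂_2 = 3 ⇒ b_1 = 6 − 3 − 3 = 0; all invariant factors of ∂_2 are 1 so no torsion. So H_1 = 0.
rank ∂_2 = 3, rank ∂_3 = 1 ⇒ b_2 = 4 − 3 − 1 = 0; all invariant factors of ∂_3 are 1 so no torsion. So H_2 = 0.
rank ∂_3 = 1, rank ∂_4 = 0 ⇒ b_3 = 1 − 1 − 0 = 0. So H_3 = 0.

H_0 ≅ Z,  H_1 = 0,  H_2 = 0,  H_3 = 0.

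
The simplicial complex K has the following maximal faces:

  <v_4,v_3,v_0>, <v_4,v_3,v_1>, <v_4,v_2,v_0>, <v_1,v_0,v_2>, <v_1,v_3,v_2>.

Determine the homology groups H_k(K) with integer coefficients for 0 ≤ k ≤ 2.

H_0 ≅ Z,  H_1 ≅ Z,  H_2 = 0.

K has 5 vertices, 10 edges, 5 triangles.
rank ∂_0 = 0, rank ∂_1 = 4 ⇒ b_0 = 5 − 0 − 4 = 1; all invariant factors of ∂_1 are 1 so no torsion. So H_0 ≅ Z.
rank ∂_1 = 4, rank ∂_2 = 5 ⇒ b_1 = 10 − 4 − 5 = 1; all invariant factors of ∂_2 are 1 so no torsion. So H_1 ≅ Z.
rank ∂_2 = 5, rank ∂_3 = 0 ⇒ b_2 = 5 − 5 − 0 = 0. So H_2 ≅ 0.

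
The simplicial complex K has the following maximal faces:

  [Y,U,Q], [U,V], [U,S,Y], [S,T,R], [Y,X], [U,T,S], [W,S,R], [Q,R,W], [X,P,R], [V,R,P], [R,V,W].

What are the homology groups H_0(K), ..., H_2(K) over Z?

H_0 = Z,  H_1 = Z^3,  H_2 = 0.

We work with the vertex ordering P < Q < R < S < T < U < V < W < X < Y. The simplices of K, each written with vertices in increasing order, are:

  0-simplices (10): P, Q, R, S, T, U, V, W, X, Y
  1-simplices (21): PR, PV, PX, QR, QU, QW, QY, RS, RT, RV, RW, RX, ST, SU, SW, SY, TU, UV, UY, VW, XY
  2-simplices (9): PRV, PRX, QRW, QUY, RST, RSW, RVW, STU, SUY

Hence C_0 ≅ Z^10, C_1 ≅ Z^21, C_2 ≅ Z^9.

The boundary map ∂_1: C_1 → C_0 sends each edge [p,q] (with p < q) to q − p.
The 10×21 boundary matrix has rank 9 and Smith normal form diag(1,1,1,1,1,1,1,1,1).

Boundary ∂_2: C_2 → C_1 sends each 2-simplex [p,q,r] to [q,r] − [p,r] + [p,q]. For instance
  ∂SUY = UY − SY + SU,
  ∂RVW = VW − RW + RV.
The 21×9 boundary matrix has rank 9 and Smith normal form diag(1,1,1,1,1,1,1,1,1).

From H_k ≅ ker(∂_k) / im(∂_{k+1}) we obtain:

  H_0: rank C_0 − rank ∂_1 = 10 − 9 = 1, and the invariant factors of ∂_1 are all 1, so H_0 ≅ Z.
  H_1: rank ker ∂_1 − rank ∂_2 = (21 − 9) − 9 = 3, and the invariant factors of ∂_2 are all 1, so H_1 ≅ Z^3.
  H_2: rank ker ∂_2 − rank ∂_3 = (9 − 9) − 0 = 0, and there is no ∂_3, so H_2 ≅ 0.

As a check, the Euler characteristic is 10 − 21 + 9 = -2, which agrees with 1 − 3 + 0 = -2.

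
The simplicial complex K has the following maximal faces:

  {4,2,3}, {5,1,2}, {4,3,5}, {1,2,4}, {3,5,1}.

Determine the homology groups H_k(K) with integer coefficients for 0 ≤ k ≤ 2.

We work with the vertex ordering 1 < 2 < 3 < 4 < 5. The simplices of K, each written with vertices in increasing order, are:

  0-simplices (5): [1], [2], [3], [4], [5]
  1-simplices (10): [1,2], [1,3], [1,4], [1,5], [2,3], [2,4], [2,5], [3,4], [3,5], [4,5]
  2-simplices (5): [1,2,4], [1,2,5], [1,3,5], [2,3,4], [3,4,5]

Hence C_0 ≅ Z^5, C_1 ≅ Z^10, C_2 ≅ Z^5.

∂_1: C_1 → C_0 maps an edge to its endpoints' difference, ∂[p,q] = q − p.
As a 5×10 matrix over Z this has rank 4, with invariant factors (1,1,1,1).

The boundary map ∂_2: C_2 → C_1 maps a triangle to the signed sum of its edges. For instance
  ∂[1,2,5] = [2,5] − [1,5] + [1,2],
  ∂[1,3,5] = [3,5] − [1,5] + [1,3].
The 10×5 boundary matrix has rank 5 and Smith normal form diag(1,1,1,1,1).

Reading off H_k = ker ∂_k / im ∂_{k+1}:

  H_0: rank C_0 − rank ∂_1 = 5 − 4 = 1, and the invariant factors of ∂_1 are all 1, so H_0 ≅ Z.
  H_1: rank ker ∂_1 − rank ∂_2 = (10 − 4) − 5 = 1, and the invariant factors of ∂_2 are all 1, so H_1 ≅ Z.
  H_2: rank ker ∂_2 − rank ∂_3 = (5 − 5) − 0 = 0, and there is no ∂_3, so H_2 ≅ 0.

(K is a triangulation of the Möbius band.)

H_0 = Z,  H_1 = Z,  H_2 = 0.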